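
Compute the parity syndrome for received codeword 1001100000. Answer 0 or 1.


Syndrome = XOR of all bits = 1 XOR 0 XOR 0 XOR 1 XOR 1 XOR 0 XOR 0 XOR 0 XOR 0 XOR 0 = 1

1


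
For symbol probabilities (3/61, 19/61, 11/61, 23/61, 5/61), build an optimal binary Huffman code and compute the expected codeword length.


Huffman construction (repeatedly merge the two least-probable nodes; each merge adds 1 bit to every symbol beneath it): 3/61 + 5/61 = 8/61; 8/61 + 11/61 = 19/61; 19/61 + 19/61 = 38/61; 23/61 + 38/61 = 1. Resulting codeword lengths (in the order the probabilities were given): (4, 2, 3, 1, 4). L_avg = sum(p_i * l_i) = 3/61*4 + 19/61*2 + 11/61*3 + 23/61*1 + 5/61*4 = 126/61 = 2.0656

2.0656 bits


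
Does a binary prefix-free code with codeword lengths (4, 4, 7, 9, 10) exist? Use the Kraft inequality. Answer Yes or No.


Kraft sum = sum(2^(-l_i)) = 0.1357, need <= 1. Result: satisfied (a binary prefix-free code with these lengths exists)

Yes


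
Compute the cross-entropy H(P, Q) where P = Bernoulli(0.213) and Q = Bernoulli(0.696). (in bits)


H(P,Q) = -p*log2(q) - (1-p)*log2(1-q). -0.213*log2(0.696) = 0.111365; -0.787*log2(0.304) = 1.351953. H(P,Q) = 0.111365 + 1.351953 = 1.4633

1.4633 bits


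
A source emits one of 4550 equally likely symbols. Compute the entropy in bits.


H = log2(n) = log2(4550) = 12.1517

12.1517 bits


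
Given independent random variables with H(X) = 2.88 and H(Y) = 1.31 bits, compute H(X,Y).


For independent variables, H(X,Y) = H(X) + H(Y) = 2.88 + 1.31 = 4.19

4.19 bits


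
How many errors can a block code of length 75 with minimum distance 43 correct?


Correction capability = floor((d-1)/2) = floor((43-1)/2) = 21

21 errors


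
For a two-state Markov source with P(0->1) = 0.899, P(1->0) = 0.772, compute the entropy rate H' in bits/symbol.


Stationary distribution: pi_0 = p10/(p01+p10) = 0.462, pi_1 = 0.538. Entropy rate H' = pi_0*H(p01) + pi_1*H(p10) = 0.462*0.4722 + 0.538*0.7745 = 0.6348

0.6348 bits/symbol


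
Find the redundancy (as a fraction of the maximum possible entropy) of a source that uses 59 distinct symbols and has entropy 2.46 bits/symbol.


H_max = log2(K) = log2(59) = 5.8826 bits/symbol. Redundancy = 1 - H/H_max = 1 - 2.46/5.8826 = 1 - 0.4182 = 0.5818

0.5818


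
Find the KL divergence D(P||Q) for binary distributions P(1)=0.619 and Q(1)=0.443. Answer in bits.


KL = p*log2(p/q) + (1-p)*log2((1-p)/(1-q)) = 0.619*log2(0.619/0.443) + 0.381*log2(0.381/0.557) = 0.09

0.09 bits


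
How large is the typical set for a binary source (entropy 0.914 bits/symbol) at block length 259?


log2|A_typical| = nH = 259 * 0.914 = 236.726, so |A_typical| ~ 2^236.726 = 1.827e+71

1.827e+71


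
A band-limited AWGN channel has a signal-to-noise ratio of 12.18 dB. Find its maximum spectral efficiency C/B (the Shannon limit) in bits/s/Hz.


SNR_linear = 10^(12.18/10) = 16.5196; C/B = log2(1 + SNR_linear) = log2(1 + 16.5196) = 4.1309

4.1309 bits/s/Hz


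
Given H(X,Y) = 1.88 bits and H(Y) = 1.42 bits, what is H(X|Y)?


H(X|Y) = H(X,Y) - H(Y) = 1.88 - 1.42 = 0.46

0.46 bits


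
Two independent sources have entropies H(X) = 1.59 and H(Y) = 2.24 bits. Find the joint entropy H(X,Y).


For independent variables, H(X,Y) = H(X) + H(Y) = 1.59 + 2.24 = 3.83

3.83 bits


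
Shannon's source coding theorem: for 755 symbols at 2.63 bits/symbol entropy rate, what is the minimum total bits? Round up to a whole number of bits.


Minimum bits >= n * H = 755 * 2.63 = 1985.65, rounded up to a whole number of bits = 1986

1986 bits


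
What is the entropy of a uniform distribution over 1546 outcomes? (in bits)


H = log2(n) = log2(1546) = 10.5943

10.5943 bits


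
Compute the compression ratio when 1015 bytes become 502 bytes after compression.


Ratio = original / compressed = 1015 / 502 = 2.0219

2.0219


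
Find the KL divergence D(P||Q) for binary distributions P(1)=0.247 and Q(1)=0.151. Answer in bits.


KL = p*log2(p/q) + (1-p)*log2((1-p)/(1-q)) = 0.247*log2(0.247/0.151) + 0.753*log2(0.753/0.849) = 0.045

0.045 bits


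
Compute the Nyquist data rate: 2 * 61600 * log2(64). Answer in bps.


Rate = 2 * B * log2(M) = 2 * 61600 * 6.0 = 739200.0

739200.0 bps


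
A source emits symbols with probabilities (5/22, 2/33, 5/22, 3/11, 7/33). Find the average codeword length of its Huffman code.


Huffman construction (repeatedly merge the two least-probable nodes; each merge adds 1 bit to every symbol beneath it): 2/33 + 7/33 = 3/11; 5/22 + 5/22 = 5/11; 3/11 + 3/11 = 6/11; 5/11 + 6/11 = 1. Resulting codeword lengths (in the order the probabilities were given): (2, 3, 2, 2, 3). L_avg = sum(p_i * l_i) = 5/22*2 + 2/33*3 + 5/22*2 + 3/11*2 + 7/33*3 = 25/11 = 2.2727

2.2727 bits


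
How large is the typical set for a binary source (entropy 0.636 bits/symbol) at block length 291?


log2|A_typical| = nH = 291 * 0.636 = 185.076, so |A_typical| ~ 2^185.076 = 5.169e+55

5.169e+55


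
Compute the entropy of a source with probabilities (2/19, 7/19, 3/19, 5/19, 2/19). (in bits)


H = -sum(p_i * log2(p_i)). Terms: -(2/19)*log2(2/19) = 0.341887; -(7/19)*log2(7/19) = 0.530737; -(3/19)*log2(3/19) = 0.420468; -(5/19)*log2(5/19) = 0.506842; -(2/19)*log2(2/19) = 0.341887. H = 0.341887 + 0.530737 + 0.420468 + 0.506842 + 0.341887 = 2.1418

2.1418 bits


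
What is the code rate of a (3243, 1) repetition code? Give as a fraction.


Rate = k/n = 1/3243

1/3243


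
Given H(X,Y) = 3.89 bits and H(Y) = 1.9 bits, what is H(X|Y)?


H(X|Y) = H(X,Y) - H(Y) = 3.89 - 1.9 = 1.99

1.99 bits


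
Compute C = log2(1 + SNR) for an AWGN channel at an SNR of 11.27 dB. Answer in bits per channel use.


SNR_linear = 10^(11.27/10) = 13.3968; C = log2(1 + SNR_linear) = log2(1 + 13.3968) = 3.8477

3.8477 bits/channel use


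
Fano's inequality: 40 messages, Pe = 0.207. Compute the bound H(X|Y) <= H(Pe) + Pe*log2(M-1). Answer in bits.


H(Pe) = -Pe*log2(Pe) - (1-Pe)*log2(1-Pe) = -0.207*log2(0.207) - 0.793*log2(0.793) = 0.470366 + 0.265344 = 0.7357. Pe*log2(M-1) = 0.207*log2(39) = 1.094078. Bound = H(Pe) + Pe*log2(M-1) = 0.470366 + 0.265344 + 1.094078 = 1.8298

1.8298 bits


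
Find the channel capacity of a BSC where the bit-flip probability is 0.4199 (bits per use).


H(p) = -p*log2(p) - (1-p)*log2(1-p) = -0.4199*log2(0.4199) - 0.5801*log2(0.5801) = 0.525665 + 0.455742 = 0.9814. C = 1 - H(p) = 1 - 0.9814 = 0.0186

0.0186 bits


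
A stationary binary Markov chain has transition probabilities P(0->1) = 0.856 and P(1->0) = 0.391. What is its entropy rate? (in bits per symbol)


Stationary distribution: pi_0 = p10/(p01+p10) = 0.3136, pi_1 = 0.6864. Entropy rate H' = pi_0*H(p01) + pi_1*H(p10) = 0.3136*0.5946 + 0.6864*0.9654 = 0.8492

0.8492 bits/symbol


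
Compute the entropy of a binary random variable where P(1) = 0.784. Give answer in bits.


H = -p*log2(p) - (1-p)*log2(1-p). -0.784*log2(0.784) = 0.275242; -0.216*log2(0.216) = 0.477554. H = 0.275242 + 0.477554 = 0.7528

0.7528 bits


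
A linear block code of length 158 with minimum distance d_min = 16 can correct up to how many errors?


Correction capability = floor((d-1)/2) = floor((16-1)/2) = 7

7 errors


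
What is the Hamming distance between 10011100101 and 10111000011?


Count differing positions: . . ^ . . ^ . . ^ ^ . = 4 differences

4


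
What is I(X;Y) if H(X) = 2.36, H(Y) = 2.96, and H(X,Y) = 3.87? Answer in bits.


I(X;Y) = H(X) + H(Y) - H(X,Y) = 2.36 + 2.96 - 3.87 = 1.45

1.45 bits


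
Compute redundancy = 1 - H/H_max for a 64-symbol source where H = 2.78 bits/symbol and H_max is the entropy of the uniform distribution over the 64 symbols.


H_max = log2(K) = log2(64) = 6.0 bits/symbol. Redundancy = 1 - H/H_max = 1 - 2.78/6.0 = 1 - 0.4633 = 0.5367

0.5367


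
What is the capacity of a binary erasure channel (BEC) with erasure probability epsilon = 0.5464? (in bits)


C = 1 - epsilon = 1 - 0.5464 = 0.4536

0.4536 bits


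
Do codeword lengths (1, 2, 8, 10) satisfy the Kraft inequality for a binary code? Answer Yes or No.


Kraft sum = sum(2^(-l_i)) = 0.7549, need <= 1. Result: satisfied (a binary prefix-free code with these lengths exists)

Yes


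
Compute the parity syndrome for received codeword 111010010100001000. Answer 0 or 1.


Syndrome = XOR of all bits = 1 XOR 1 XOR 1 XOR 0 XOR 1 XOR 0 XOR 0 XOR 1 XOR 0 XOR 1 XOR 0 XOR 0 XOR 0 XOR 0 XOR 1 XOR 0 XOR 0 XOR 0 = 1

1


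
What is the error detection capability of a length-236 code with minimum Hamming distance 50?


Detection capability = d_min - 1 = 50 - 1 = 49

49 errors


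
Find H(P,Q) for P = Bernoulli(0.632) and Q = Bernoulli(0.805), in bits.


H(P,Q) = -p*log2(q) - (1-p)*log2(1-q). -0.632*log2(0.805) = 0.197778; -0.368*log2(0.195) = 0.867911. H(P,Q) = 0.197778 + 0.867911 = 1.0657

1.0657 bits


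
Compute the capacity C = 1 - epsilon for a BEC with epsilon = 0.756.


C = 1 - epsilon = 1 - 0.756 = 0.244

0.244 bits


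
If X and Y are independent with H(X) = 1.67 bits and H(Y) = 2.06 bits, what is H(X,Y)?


For independent variables, H(X,Y) = H(X) + H(Y) = 1.67 + 2.06 = 3.73

3.73 bits


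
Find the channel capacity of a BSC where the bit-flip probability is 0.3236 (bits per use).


H(p) = -p*log2(p) - (1-p)*log2(1-p) = -0.3236*log2(0.3236) - 0.6764*log2(0.6764) = 0.526729 + 0.381524 = 0.9083. C = 1 - H(p) = 1 - 0.9083 = 0.0917

0.0917 bits


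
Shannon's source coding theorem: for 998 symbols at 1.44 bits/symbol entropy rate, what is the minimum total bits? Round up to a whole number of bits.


Minimum bits >= n * H = 998 * 1.44 = 1437.12, rounded up to a whole number of bits = 1438

1438 bits


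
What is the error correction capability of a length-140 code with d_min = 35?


Correction capability = floor((d-1)/2) = floor((35-1)/2) = 17

17 errors


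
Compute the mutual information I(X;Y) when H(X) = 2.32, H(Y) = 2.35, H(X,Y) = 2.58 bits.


I(X;Y) = H(X) + H(Y) - H(X,Y) = 2.32 + 2.35 - 2.58 = 2.09

2.09 bits


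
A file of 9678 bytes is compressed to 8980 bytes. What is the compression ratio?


Ratio = original / compressed = 9678 / 8980 = 1.0777

1.0777


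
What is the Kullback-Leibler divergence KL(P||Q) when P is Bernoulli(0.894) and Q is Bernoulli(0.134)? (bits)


KL = p*log2(p/q) + (1-p)*log2((1-p)/(1-q)) = 0.894*log2(0.894/0.134) + 0.106*log2(0.106/0.866) = 2.1266

2.1266 bits


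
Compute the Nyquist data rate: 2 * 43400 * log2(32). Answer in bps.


Rate = 2 * B * log2(M) = 2 * 43400 * 5.0 = 434000.0

434000.0 bps


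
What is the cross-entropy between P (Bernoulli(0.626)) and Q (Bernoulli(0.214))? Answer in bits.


H(P,Q) = -p*log2(q) - (1-p)*log2(1-q). -0.626*log2(0.214) = 1.392423; -0.374*log2(0.786) = 0.129927. H(P,Q) = 1.392423 + 0.129927 = 1.5223

1.5223 bits


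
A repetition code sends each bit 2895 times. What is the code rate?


Rate = k/n = 1/2895

1/2895


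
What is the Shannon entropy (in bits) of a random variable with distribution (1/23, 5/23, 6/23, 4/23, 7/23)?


H = -sum(p_i * log2(p_i)). Terms: -(1/23)*log2(1/23) = 0.196677; -(5/23)*log2(5/23) = 0.478616; -(6/23)*log2(6/23) = 0.505722; -(4/23)*log2(4/23) = 0.438880; -(7/23)*log2(7/23) = 0.522324. H = 0.196677 + 0.478616 + 0.505722 + 0.438880 + 0.522324 = 2.1422

2.1422 bits


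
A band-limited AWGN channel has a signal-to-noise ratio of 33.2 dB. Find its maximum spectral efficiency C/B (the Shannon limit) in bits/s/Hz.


SNR_linear = 10^(33.2/10) = 2089.2961; C/B = log2(1 + SNR_linear) = log2(1 + 2089.2961) = 11.0295

11.0295 bits/s/Hz


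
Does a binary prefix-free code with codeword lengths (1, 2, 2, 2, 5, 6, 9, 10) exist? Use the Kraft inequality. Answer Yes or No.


Kraft sum = sum(2^(-l_i)) = 1.2998, need <= 1. Result: violated (a binary prefix-free code with these lengths cannot exist)

No


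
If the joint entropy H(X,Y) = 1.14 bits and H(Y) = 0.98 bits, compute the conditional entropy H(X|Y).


H(X|Y) = H(X,Y) - H(Y) = 1.14 - 0.98 = 0.16

0.16 bits


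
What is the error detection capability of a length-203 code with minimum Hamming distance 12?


Detection capability = d_min - 1 = 12 - 1 = 11

11 errors


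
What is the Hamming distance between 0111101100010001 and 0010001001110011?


Count differing positions: . ^ . ^ ^ . . ^ . ^ ^ . . . ^ . = 7 differences

7


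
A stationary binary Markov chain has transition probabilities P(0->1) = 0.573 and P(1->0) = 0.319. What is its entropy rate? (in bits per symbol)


Stationary distribution: pi_0 = p10/(p01+p10) = 0.3576, pi_1 = 0.6424. Entropy rate H' = pi_0*H(p01) + pi_1*H(p10) = 0.3576*0.9846 + 0.6424*0.9033 = 0.9324

0.9324 bits/symbol


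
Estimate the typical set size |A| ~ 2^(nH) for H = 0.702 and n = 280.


log2|A_typical| = nH = 280 * 0.702 = 196.56, so |A_typical| ~ 2^196.56 = 1.481e+59

1.481e+59


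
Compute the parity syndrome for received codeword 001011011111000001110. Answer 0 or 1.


Syndrome = XOR of all bits = 0 XOR 0 XOR 1 XOR 0 XOR 1 XOR 1 XOR 0 XOR 1 XOR 1 XOR 1 XOR 1 XOR 1 XOR 0 XOR 0 XOR 0 XOR 0 XOR 0 XOR 1 XOR 1 XOR 1 XOR 0 = 1

1


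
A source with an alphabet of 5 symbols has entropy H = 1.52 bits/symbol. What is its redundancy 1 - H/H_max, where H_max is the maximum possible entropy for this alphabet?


H_max = log2(K) = log2(5) = 2.3219 bits/symbol. Redundancy = 1 - H/H_max = 1 - 1.52/2.3219 = 1 - 0.6546 = 0.3454

0.3454


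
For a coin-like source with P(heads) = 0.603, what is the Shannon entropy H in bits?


H = -p*log2(p) - (1-p)*log2(1-p). -0.603*log2(0.603) = 0.440051; -0.397*log2(0.397) = 0.529117. H = 0.440051 + 0.529117 = 0.9692

0.9692 bits


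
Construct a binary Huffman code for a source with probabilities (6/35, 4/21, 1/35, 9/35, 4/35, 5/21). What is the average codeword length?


Huffman construction (repeatedly merge the two least-probable nodes; each merge adds 1 bit to every symbol beneath it): 1/35 + 4/35 = 1/7; 1/7 + 6/35 = 11/35; 4/21 + 5/21 = 3/7; 9/35 + 11/35 = 4/7; 3/7 + 4/7 = 1. Resulting codeword lengths (in the order the probabilities were given): (3, 2, 4, 2, 4, 2). L_avg = sum(p_i * l_i) = 6/35*3 + 4/21*2 + 1/35*4 + 9/35*2 + 4/35*4 + 5/21*2 = 86/35 = 2.4571

2.4571 bits


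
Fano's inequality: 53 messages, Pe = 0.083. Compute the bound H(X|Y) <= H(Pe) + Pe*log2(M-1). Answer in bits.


H(Pe) = -Pe*log2(Pe) - (1-Pe)*log2(1-Pe) = -0.083*log2(0.083) - 0.917*log2(0.917) = 0.298032 + 0.114631 = 0.4127. Pe*log2(M-1) = 0.083*log2(52) = 0.473136. Bound = H(Pe) + Pe*log2(M-1) = 0.298032 + 0.114631 + 0.473136 = 0.8858

0.8858 bits


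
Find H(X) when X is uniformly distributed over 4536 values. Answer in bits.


H = log2(n) = log2(4536) = 12.1472

12.1472 bits


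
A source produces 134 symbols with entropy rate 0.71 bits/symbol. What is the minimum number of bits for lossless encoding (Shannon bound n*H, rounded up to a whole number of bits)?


Minimum bits >= n * H = 134 * 0.71 = 95.14, rounded up to a whole number of bits = 96

96 bits


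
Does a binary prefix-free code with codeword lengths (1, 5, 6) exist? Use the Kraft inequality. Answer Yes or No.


Kraft sum = sum(2^(-l_i)) = 0.5469, need <= 1. Result: satisfied (a binary prefix-free code with these lengths exists)

Yes


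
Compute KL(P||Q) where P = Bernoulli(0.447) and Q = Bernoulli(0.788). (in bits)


KL = p*log2(p/q) + (1-p)*log2((1-p)/(1-q)) = 0.447*log2(0.447/0.788) + 0.553*log2(0.553/0.212) = 0.3993

0.3993 bits


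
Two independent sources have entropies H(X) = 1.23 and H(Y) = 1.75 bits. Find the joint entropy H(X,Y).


For independent variables, H(X,Y) = H(X) + H(Y) = 1.23 + 1.75 = 2.98

2.98 bits


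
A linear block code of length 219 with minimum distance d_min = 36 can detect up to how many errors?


Detection capability = d_min - 1 = 36 - 1 = 35

35 errors


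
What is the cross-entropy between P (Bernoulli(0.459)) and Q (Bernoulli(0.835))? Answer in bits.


H(P,Q) = -p*log2(q) - (1-p)*log2(1-q). -0.459*log2(0.835) = 0.119410; -0.541*log2(0.165) = 1.406309. H(P,Q) = 0.119410 + 1.406309 = 1.5257

1.5257 bits


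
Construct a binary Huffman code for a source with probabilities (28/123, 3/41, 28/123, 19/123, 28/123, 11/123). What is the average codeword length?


Huffman construction (repeatedly merge the two least-probable nodes; each merge adds 1 bit to every symbol beneath it): 3/41 + 11/123 = 20/123; 19/123 + 20/123 = 13/41; 28/123 + 28/123 = 56/123; 28/123 + 13/41 = 67/123; 56/123 + 67/123 = 1. Resulting codeword lengths (in the order the probabilities were given): (2, 4, 2, 3, 2, 4). L_avg = sum(p_i * l_i) = 28/123*2 + 3/41*4 + 28/123*2 + 19/123*3 + 28/123*2 + 11/123*4 = 305/123 = 2.4797

2.4797 bits


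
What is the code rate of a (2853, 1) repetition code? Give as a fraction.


Rate = k/n = 1/2853

1/2853


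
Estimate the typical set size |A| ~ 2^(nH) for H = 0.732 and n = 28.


log2|A_typical| = nH = 28 * 0.732 = 20.496, so |A_typical| ~ 2^20.496 = 1.479e+06

1.479e+06


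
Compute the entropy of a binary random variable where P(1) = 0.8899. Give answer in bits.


H = -p*log2(p) - (1-p)*log2(1-p). -0.8899*log2(0.8899) = 0.149757; -0.1101*log2(0.1101) = 0.350461. H = 0.149757 + 0.350461 = 0.5002

0.5002 bits


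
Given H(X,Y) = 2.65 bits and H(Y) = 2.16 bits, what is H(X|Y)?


H(X|Y) = H(X,Y) - H(Y) = 2.65 - 2.16 = 0.49

0.49 bits


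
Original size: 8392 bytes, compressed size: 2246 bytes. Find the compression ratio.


Ratio = original / compressed = 8392 / 2246 = 3.7364

3.7364


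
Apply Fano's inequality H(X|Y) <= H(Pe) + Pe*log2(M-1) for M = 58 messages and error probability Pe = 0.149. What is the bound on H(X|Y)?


H(Pe) = -Pe*log2(Pe) - (1-Pe)*log2(1-Pe) = -0.149*log2(0.149) - 0.851*log2(0.851) = 0.409246 + 0.198086 = 0.6073. Pe*log2(M-1) = 0.149*log2(57) = 0.869101. Bound = H(Pe) + Pe*log2(M-1) = 0.409246 + 0.198086 + 0.869101 = 1.4764

1.4764 bits


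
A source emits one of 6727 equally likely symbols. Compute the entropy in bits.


H = log2(n) = log2(6727) = 12.7157

12.7157 bits


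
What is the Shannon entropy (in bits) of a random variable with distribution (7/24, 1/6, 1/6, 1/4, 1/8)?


H = -sum(p_i * log2(p_i)). Terms: -(7/24)*log2(7/24) = 0.518469; -(1/6)*log2(1/6) = 0.430827; -(1/6)*log2(1/6) = 0.430827; -(1/4)*log2(1/4) = 0.500000; -(1/8)*log2(1/8) = 0.375000. H = 0.518469 + 0.430827 + 0.430827 + 0.500000 + 0.375000 = 2.2551

2.2551 bits


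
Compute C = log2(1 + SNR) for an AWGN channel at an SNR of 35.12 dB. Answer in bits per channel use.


SNR_linear = 10^(35.12/10) = 3250.873; C = log2(1 + SNR_linear) = log2(1 + 3250.873) = 11.6671

11.6671 bits/channel use


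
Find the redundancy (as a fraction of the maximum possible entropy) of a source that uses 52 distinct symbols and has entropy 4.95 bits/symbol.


H_max = log2(K) = log2(52) = 5.7004 bits/symbol. Redundancy = 1 - H/H_max = 1 - 4.95/5.7004 = 1 - 0.8684 = 0.1316

0.1316


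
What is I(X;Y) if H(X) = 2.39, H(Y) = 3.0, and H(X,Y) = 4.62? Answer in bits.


I(X;Y) = H(X) + H(Y) - H(X,Y) = 2.39 + 3.0 - 4.62 = 0.77

0.77 bits


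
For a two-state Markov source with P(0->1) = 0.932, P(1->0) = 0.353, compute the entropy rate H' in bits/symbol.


Stationary distribution: pi_0 = p10/(p01+p10) = 0.2747, pi_1 = 0.7253. Entropy rate H' = pi_0*H(p01) + pi_1*H(p10) = 0.2747*0.3584 + 0.7253*0.9367 = 0.7779

0.7779 bits/symbol


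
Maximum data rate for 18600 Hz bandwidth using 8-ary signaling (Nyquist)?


Rate = 2 * B * log2(M) = 2 * 18600 * 3.0 = 111600.0

111600.0 bps


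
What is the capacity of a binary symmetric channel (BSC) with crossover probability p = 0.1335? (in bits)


H(p) = -p*log2(p) - (1-p)*log2(1-p) = -0.1335*log2(0.1335) - 0.8665*log2(0.8665) = 0.387829 + 0.179130 = 0.567. C = 1 - H(p) = 1 - 0.567 = 0.433

0.433 bits


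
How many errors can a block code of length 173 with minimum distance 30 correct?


Correction capability = floor((d-1)/2) = floor((30-1)/2) = 14

14 errors


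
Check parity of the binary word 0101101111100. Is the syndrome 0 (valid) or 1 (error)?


Syndrome = XOR of all bits = 0 XOR 1 XOR 0 XOR 1 XOR 1 XOR 0 XOR 1 XOR 1 XOR 1 XOR 1 XOR 1 XOR 0 XOR 0 = 0

0


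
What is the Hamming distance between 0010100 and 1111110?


Count differing positions: ^ ^ . ^ . ^ . = 4 differences

4


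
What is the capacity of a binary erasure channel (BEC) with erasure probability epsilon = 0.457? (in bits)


C = 1 - epsilon = 1 - 0.457 = 0.543

0.543 bits


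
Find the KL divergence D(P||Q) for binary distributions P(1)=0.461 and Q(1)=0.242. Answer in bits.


KL = p*log2(p/q) + (1-p)*log2((1-p)/(1-q)) = 0.461*log2(0.461/0.242) + 0.539*log2(0.539/0.758) = 0.1635

0.1635 bits


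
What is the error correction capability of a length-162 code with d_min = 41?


Correction capability = floor((d-1)/2) = floor((41-1)/2) = 20

20 errors


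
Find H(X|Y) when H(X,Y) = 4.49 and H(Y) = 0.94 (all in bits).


H(X|Y) = H(X,Y) - H(Y) = 4.49 - 0.94 = 3.55

3.55 bits


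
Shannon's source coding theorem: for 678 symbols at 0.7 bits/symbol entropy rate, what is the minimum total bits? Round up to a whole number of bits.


Minimum bits >= n * H = 678 * 0.7 = 474.6, rounded up to a whole number of bits = 475

475 bits


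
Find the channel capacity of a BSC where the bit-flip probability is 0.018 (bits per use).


H(p) = -p*log2(p) - (1-p)*log2(1-p) = -0.018*log2(0.018) - 0.982*log2(0.982) = 0.104325 + 0.025733 = 0.1301. C = 1 - H(p) = 1 - 0.1301 = 0.8699

0.8699 bits


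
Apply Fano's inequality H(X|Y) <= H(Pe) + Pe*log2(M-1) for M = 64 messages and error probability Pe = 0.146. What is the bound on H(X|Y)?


H(Pe) = -Pe*log2(Pe) - (1-Pe)*log2(1-Pe) = -0.146*log2(0.146) - 0.854*log2(0.854) = 0.405290 + 0.194449 = 0.5997. Pe*log2(M-1) = 0.146*log2(63) = 0.872683. Bound = H(Pe) + Pe*log2(M-1) = 0.405290 + 0.194449 + 0.872683 = 1.4724

1.4724 bits


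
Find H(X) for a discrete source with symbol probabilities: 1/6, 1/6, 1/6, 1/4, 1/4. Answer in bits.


H = -sum(p_i * log2(p_i)). Terms: -(1/6)*log2(1/6) = 0.430827; -(1/6)*log2(1/6) = 0.430827; -(1/6)*log2(1/6) = 0.430827; -(1/4)*log2(1/4) = 0.500000; -(1/4)*log2(1/4) = 0.500000. H = 0.430827 + 0.430827 + 0.430827 + 0.500000 + 0.500000 = 2.2925

2.2925 bits


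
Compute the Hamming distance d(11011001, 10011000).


Count differing positions: . ^ . . . . . ^ = 2 differences

2


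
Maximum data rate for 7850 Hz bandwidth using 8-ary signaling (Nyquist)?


Rate = 2 * B * log2(M) = 2 * 7850 * 3.0 = 47100.0

47100.0 bps


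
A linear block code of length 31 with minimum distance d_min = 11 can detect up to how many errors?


Detection capability = d_min - 1 = 11 - 1 = 10

10 errors


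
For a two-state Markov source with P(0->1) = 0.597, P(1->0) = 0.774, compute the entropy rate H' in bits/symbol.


Stationary distribution: pi_0 = p10/(p01+p10) = 0.5646, pi_1 = 0.4354. Entropy rate H' = pi_0*H(p01) + pi_1*H(p10) = 0.5646*0.9727 + 0.4354*0.771 = 0.8848

0.8848 bits/symbol


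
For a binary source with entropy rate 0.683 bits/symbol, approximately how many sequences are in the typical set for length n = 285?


log2|A_typical| = nH = 285 * 0.683 = 194.655, so |A_typical| ~ 2^194.655 = 3.954e+58

3.954e+58


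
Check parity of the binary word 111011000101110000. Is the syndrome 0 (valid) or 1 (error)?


Syndrome = XOR of all bits = 1 XOR 1 XOR 1 XOR 0 XOR 1 XOR 1 XOR 0 XOR 0 XOR 0 XOR 1 XOR 0 XOR 1 XOR 1 XOR 1 XOR 0 XOR 0 XOR 0 XOR 0 = 1

1


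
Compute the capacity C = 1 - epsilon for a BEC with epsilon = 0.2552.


C = 1 - epsilon = 1 - 0.2552 = 0.7448

0.7448 bits


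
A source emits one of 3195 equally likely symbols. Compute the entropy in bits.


H = log2(n) = log2(3195) = 11.6416

11.6416 bits


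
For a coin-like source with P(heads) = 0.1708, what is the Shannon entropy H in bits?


H = -p*log2(p) - (1-p)*log2(1-p). -0.1708*log2(0.1708) = 0.435475; -0.8292*log2(0.8292) = 0.224056. H = 0.435475 + 0.224056 = 0.6595

0.6595 bits


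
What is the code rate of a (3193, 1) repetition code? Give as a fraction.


Rate = k/n = 1/3193

1/3193


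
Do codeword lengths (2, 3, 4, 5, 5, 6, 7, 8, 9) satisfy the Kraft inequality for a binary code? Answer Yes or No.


Kraft sum = sum(2^(-l_i)) = 0.5293, need <= 1. Result: satisfied (a binary prefix-free code with these lengths exists)

Yes


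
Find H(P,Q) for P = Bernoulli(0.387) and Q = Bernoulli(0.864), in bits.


H(P,Q) = -p*log2(q) - (1-p)*log2(1-q). -0.387*log2(0.864) = 0.081617; -0.613*log2(0.136) = 1.764411. H(P,Q) = 0.081617 + 1.764411 = 1.846

1.846 bits


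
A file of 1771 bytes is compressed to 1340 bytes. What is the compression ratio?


Ratio = original / compressed = 1771 / 1340 = 1.3216

1.3216


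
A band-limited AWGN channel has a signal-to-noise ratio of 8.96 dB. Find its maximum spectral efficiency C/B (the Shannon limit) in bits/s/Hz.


SNR_linear = 10^(8.96/10) = 7.8705; C/B = log2(1 + SNR_linear) = log2(1 + 7.8705) = 3.149

3.149 bits/s/Hz


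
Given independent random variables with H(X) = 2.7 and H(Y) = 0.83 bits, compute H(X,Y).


For independent variables, H(X,Y) = H(X) + H(Y) = 2.7 + 0.83 = 3.53

3.53 bits


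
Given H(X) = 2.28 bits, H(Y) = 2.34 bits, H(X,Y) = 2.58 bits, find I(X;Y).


I(X;Y) = H(X) + H(Y) - H(X,Y) = 2.28 + 2.34 - 2.58 = 2.04

2.04 bits


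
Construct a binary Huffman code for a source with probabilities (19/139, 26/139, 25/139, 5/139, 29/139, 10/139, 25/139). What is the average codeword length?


Huffman construction (repeatedly merge the two least-probable nodes; each merge adds 1 bit to every symbol beneath it): 5/139 + 10/139 = 15/139; 15/139 + 19/139 = 34/139; 25/139 + 25/139 = 50/139; 26/139 + 29/139 = 55/139; 34/139 + 50/139 = 84/139; 55/139 + 84/139 = 1. Resulting codeword lengths (in the order the probabilities were given): (3, 2, 3, 4, 2, 4, 3). L_avg = sum(p_i * l_i) = 19/139*3 + 26/139*2 + 25/139*3 + 5/139*4 + 29/139*2 + 10/139*4 + 25/139*3 = 377/139 = 2.7122

2.7122 bits


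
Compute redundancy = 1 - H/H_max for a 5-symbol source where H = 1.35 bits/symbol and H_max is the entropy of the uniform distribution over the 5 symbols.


H_max = log2(K) = log2(5) = 2.3219 bits/symbol. Redundancy = 1 - H/H_max = 1 - 1.35/2.3219 = 1 - 0.5814 = 0.4186

0.4186


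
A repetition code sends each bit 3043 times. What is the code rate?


Rate = k/n = 1/3043

1/3043


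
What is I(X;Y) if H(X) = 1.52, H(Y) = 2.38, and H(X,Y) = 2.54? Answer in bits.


I(X;Y) = H(X) + H(Y) - H(X,Y) = 1.52 + 2.38 - 2.54 = 1.36

1.36 bits


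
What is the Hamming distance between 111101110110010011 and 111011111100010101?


Count differing positions: . . . ^ ^ . . . ^ . ^ . . . . ^ ^ . = 6 differences

6


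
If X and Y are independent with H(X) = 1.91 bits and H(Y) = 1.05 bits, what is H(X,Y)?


For independent variables, H(X,Y) = H(X) + H(Y) = 1.91 + 1.05 = 2.96

2.96 bits


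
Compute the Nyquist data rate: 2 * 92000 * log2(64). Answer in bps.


Rate = 2 * B * log2(M) = 2 * 92000 * 6.0 = 1104000.0

1104000.0 bps


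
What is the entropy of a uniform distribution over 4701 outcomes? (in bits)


H = log2(n) = log2(4701) = 12.1988

12.1988 bits


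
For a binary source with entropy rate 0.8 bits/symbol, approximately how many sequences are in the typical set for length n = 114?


log2|A_typical| = nH = 114 * 0.8 = 91.2, so |A_typical| ~ 2^91.2 = 2.844e+27

2.844e+27


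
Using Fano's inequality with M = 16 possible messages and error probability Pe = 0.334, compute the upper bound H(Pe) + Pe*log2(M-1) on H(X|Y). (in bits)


H(Pe) = -Pe*log2(Pe) - (1-Pe)*log2(1-Pe) = -0.334*log2(0.334) - 0.666*log2(0.666) = 0.528415 + 0.390546 = 0.919. Pe*log2(M-1) = 0.334*log2(15) = 1.304901. Bound = H(Pe) + Pe*log2(M-1) = 0.528415 + 0.390546 + 1.304901 = 2.2239

2.2239 bits


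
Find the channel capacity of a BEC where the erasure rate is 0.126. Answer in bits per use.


C = 1 - epsilon = 1 - 0.126 = 0.874

0.874 bits


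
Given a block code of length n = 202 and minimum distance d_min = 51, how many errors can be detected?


Detection capability = d_min - 1 = 51 - 1 = 50

50 errors


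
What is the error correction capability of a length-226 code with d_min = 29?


Correction capability = floor((d-1)/2) = floor((29-1)/2) = 14

14 errors


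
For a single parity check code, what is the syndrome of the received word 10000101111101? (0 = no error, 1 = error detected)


Syndrome = XOR of all bits = 1 XOR 0 XOR 0 XOR 0 XOR 0 XOR 1 XOR 0 XOR 1 XOR 1 XOR 1 XOR 1 XOR 1 XOR 0 XOR 1 = 0

0


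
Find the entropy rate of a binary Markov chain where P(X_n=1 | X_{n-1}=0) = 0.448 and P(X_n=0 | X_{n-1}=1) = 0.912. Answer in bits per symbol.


Stationary distribution: pi_0 = p10/(p01+p10) = 0.6706, pi_1 = 0.3294. Entropy rate H' = pi_0*H(p01) + pi_1*H(p10) = 0.6706*0.9922 + 0.3294*0.4298 = 0.8069

0.8069 bits/symbol


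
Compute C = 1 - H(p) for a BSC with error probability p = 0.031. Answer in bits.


H(p) = -p*log2(p) - (1-p)*log2(1-p) = -0.031*log2(0.031) - 0.969*log2(0.969) = 0.155359 + 0.044023 = 0.1994. C = 1 - H(p) = 1 - 0.1994 = 0.8006

0.8006 bits


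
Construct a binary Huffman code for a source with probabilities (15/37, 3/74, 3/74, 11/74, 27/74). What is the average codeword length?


Huffman construction (repeatedly merge the two least-probable nodes; each merge adds 1 bit to every symbol beneath it): 3/74 + 3/74 = 3/37; 3/37 + 11/74 = 17/74; 17/74 + 27/74 = 22/37; 15/37 + 22/37 = 1. Resulting codeword lengths (in the order the probabilities were given): (1, 4, 4, 3, 2). L_avg = sum(p_i * l_i) = 15/37*1 + 3/74*4 + 3/74*4 + 11/74*3 + 27/74*2 = 141/74 = 1.9054

1.9054 bits


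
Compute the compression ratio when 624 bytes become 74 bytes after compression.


Ratio = original / compressed = 624 / 74 = 8.4324

8.4324


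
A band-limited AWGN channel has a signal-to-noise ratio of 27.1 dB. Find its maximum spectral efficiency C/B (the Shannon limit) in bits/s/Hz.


SNR_linear = 10^(27.1/10) = 512.8614; C/B = log2(1 + SNR_linear) = log2(1 + 512.8614) = 9.0052

9.0052 bits/s/Hz


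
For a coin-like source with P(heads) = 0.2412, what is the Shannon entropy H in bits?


H = -p*log2(p) - (1-p)*log2(1-p). -0.2412*log2(0.2412) = 0.494870; -0.7588*log2(0.7588) = 0.302161. H = 0.494870 + 0.302161 = 0.797

0.797 bits


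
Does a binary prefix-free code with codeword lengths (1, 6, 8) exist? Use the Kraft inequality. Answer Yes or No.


Kraft sum = sum(2^(-l_i)) = 0.5195, need <= 1. Result: satisfied (a binary prefix-free code with these lengths exists)

Yes


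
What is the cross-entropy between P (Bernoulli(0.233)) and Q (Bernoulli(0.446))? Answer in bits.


H(P,Q) = -p*log2(q) - (1-p)*log2(1-q). -0.233*log2(0.446) = 0.271418; -0.767*log2(0.554) = 0.653516. H(P,Q) = 0.271418 + 0.653516 = 0.9249

0.9249 bits


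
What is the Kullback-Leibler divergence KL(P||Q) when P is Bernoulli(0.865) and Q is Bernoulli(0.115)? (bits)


KL = p*log2(p/q) + (1-p)*log2((1-p)/(1-q)) = 0.865*log2(0.865/0.115) + 0.135*log2(0.135/0.885) = 2.1519

2.1519 bits


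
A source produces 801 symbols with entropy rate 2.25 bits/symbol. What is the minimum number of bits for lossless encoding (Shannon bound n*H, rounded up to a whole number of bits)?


Minimum bits >= n * H = 801 * 2.25 = 1802.25, rounded up to a whole number of bits = 1803

1803 bits


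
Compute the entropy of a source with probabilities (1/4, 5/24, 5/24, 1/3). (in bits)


H = -sum(p_i * log2(p_i)). Terms: -(1/4)*log2(1/4) = 0.500000; -(5/24)*log2(5/24) = 0.471466; -(5/24)*log2(5/24) = 0.471466; -(1/3)*log2(1/3) = 0.528321. H = 0.500000 + 0.471466 + 0.471466 + 0.528321 = 1.9713

1.9713 bits


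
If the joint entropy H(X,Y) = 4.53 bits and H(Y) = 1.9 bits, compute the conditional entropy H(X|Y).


H(X|Y) = H(X,Y) - H(Y) = 4.53 - 1.9 = 2.63

2.63 bits


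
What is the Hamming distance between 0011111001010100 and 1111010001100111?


Count differing positions: ^ ^ . . ^ . ^ . . . ^ ^ . . ^ ^ = 8 differences

8


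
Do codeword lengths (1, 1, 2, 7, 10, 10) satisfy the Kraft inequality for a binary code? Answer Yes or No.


Kraft sum = sum(2^(-l_i)) = 1.2598, need <= 1. Result: violated (a binary prefix-free code with these lengths cannot exist)

No


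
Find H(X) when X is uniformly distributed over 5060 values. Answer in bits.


H = log2(n) = log2(5060) = 12.3049

12.3049 bits


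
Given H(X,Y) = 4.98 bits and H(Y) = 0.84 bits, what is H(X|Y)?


H(X|Y) = H(X,Y) - H(Y) = 4.98 - 0.84 = 4.14

4.14 bits


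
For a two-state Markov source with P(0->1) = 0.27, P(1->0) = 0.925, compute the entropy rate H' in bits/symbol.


Stationary distribution: pi_0 = p10/(p01+p10) = 0.7741, pi_1 = 0.2259. Entropy rate H' = pi_0*H(p01) + pi_1*H(p10) = 0.7741*0.8415 + 0.2259*0.3843 = 0.7382

0.7382 bits/symbol


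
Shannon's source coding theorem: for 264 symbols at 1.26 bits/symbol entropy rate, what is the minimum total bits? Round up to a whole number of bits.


Minimum bits >= n * H = 264 * 1.26 = 332.64, rounded up to a whole number of bits = 333

333 bits


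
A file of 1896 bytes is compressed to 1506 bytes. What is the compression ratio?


Ratio = original / compressed = 1896 / 1506 = 1.259

1.259


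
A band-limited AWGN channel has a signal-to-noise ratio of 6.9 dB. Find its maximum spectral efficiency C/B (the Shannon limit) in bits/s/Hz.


SNR_linear = 10^(6.9/10) = 4.8978; C/B = log2(1 + SNR_linear) = log2(1 + 4.8978) = 2.5602

2.5602 bits/s/Hz


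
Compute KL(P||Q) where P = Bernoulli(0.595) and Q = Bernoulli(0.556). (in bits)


KL = p*log2(p/q) + (1-p)*log2((1-p)/(1-q)) = 0.595*log2(0.595/0.556) + 0.405*log2(0.405/0.444) = 0.0045

0.0045 bits


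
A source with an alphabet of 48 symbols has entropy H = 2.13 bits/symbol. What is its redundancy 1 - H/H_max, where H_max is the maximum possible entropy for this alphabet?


H_max = log2(K) = log2(48) = 5.585 bits/symbol. Redundancy = 1 - H/H_max = 1 - 2.13/5.585 = 1 - 0.3814 = 0.6186

0.6186


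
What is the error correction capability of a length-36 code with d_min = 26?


Correction capability = floor((d-1)/2) = floor((26-1)/2) = 12

12 errors


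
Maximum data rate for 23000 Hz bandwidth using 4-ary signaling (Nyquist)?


Rate = 2 * B * log2(M) = 2 * 23000 * 2.0 = 92000.0

92000.0 bps


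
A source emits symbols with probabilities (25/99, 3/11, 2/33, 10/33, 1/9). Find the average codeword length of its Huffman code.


Huffman construction (repeatedly merge the two least-probable nodes; each merge adds 1 bit to every symbol beneath it): 2/33 + 1/9 = 17/99; 17/99 + 25/99 = 14/33; 3/11 + 10/33 = 19/33; 14/33 + 19/33 = 1. Resulting codeword lengths (in the order the probabilities were given): (2, 2, 3, 2, 3). L_avg = sum(p_i * l_i) = 25/99*2 + 3/11*2 + 2/33*3 + 10/33*2 + 1/9*3 = 215/99 = 2.1717

2.1717 bits


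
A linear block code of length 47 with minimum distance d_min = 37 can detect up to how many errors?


Detection capability = d_min - 1 = 37 - 1 = 36

36 errors


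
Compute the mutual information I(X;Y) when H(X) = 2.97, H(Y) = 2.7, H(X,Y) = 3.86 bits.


I(X;Y) = H(X) + H(Y) - H(X,Y) = 2.97 + 2.7 - 3.86 = 1.81

1.81 bits


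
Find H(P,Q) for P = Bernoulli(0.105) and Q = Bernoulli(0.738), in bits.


H(P,Q) = -p*log2(q) - (1-p)*log2(1-q). -0.105*log2(0.738) = 0.046022; -0.895*log2(0.262) = 1.729463. H(P,Q) = 0.046022 + 1.729463 = 1.7755

1.7755 bits


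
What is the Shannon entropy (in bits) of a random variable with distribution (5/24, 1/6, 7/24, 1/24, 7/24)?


H = -sum(p_i * log2(p_i)). Terms: -(5/24)*log2(5/24) = 0.471466; -(1/6)*log2(1/6) = 0.430827; -(7/24)*log2(7/24) = 0.518469; -(1/24)*log2(1/24) = 0.191040; -(7/24)*log2(7/24) = 0.518469. H = 0.471466 + 0.430827 + 0.518469 + 0.191040 + 0.518469 = 2.1303

2.1303 bits


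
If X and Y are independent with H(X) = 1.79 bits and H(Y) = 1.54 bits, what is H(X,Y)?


For independent variables, H(X,Y) = H(X) + H(Y) = 1.79 + 1.54 = 3.33

3.33 bits


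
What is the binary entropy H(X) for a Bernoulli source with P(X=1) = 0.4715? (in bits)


H = -p*log2(p) - (1-p)*log2(1-p). -0.4715*log2(0.4715) = 0.511422; -0.5285*log2(0.5285) = 0.486233. H = 0.511422 + 0.486233 = 0.9977

0.9977 bits


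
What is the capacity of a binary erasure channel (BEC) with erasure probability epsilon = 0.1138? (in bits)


C = 1 - epsilon = 1 - 0.1138 = 0.8862

0.8862 bits


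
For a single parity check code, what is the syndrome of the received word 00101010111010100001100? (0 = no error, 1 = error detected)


Syndrome = XOR of all bits = 0 XOR 0 XOR 1 XOR 0 XOR 1 XOR 0 XOR 1 XOR 0 XOR 1 XOR 1 XOR 1 XOR 0 XOR 1 XOR 0 XOR 1 XOR 0 XOR 0 XOR 0 XOR 0 XOR 1 XOR 1 XOR 0 XOR 0 = 0

0


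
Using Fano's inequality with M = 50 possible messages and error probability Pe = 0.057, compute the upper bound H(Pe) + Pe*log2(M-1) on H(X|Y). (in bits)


H(Pe) = -Pe*log2(Pe) - (1-Pe)*log2(1-Pe) = -0.057*log2(0.057) - 0.943*log2(0.943) = 0.235575 + 0.079844 = 0.3154. Pe*log2(M-1) = 0.057*log2(49) = 0.320038. Bound = H(Pe) + Pe*log2(M-1) = 0.235575 + 0.079844 + 0.320038 = 0.6355

0.6355 bits


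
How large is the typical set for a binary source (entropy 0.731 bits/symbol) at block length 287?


log2|A_typical| = nH = 287 * 0.731 = 209.797, so |A_typical| ~ 2^209.797 = 1.430e+63

1.430e+63


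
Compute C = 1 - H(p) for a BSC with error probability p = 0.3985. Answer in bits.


H(p) = -p*log2(p) - (1-p)*log2(1-p) = -0.3985*log2(0.3985) - 0.6015*log2(0.6015) = 0.528948 + 0.441118 = 0.9701. C = 1 - H(p) = 1 - 0.9701 = 0.0299

0.0299 bits


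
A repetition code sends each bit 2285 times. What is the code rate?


Rate = k/n = 1/2285

1/2285


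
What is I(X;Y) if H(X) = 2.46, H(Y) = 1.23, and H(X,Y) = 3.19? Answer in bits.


I(X;Y) = H(X) + H(Y) - H(X,Y) = 2.46 + 1.23 - 3.19 = 0.5

0.5 bits


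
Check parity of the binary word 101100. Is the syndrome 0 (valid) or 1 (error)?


Syndrome = XOR of all bits = 1 XOR 0 XOR 1 XOR 1 XOR 0 XOR 0 = 1

1


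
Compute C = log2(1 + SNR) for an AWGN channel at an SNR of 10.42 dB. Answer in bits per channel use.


SNR_linear = 10^(10.42/10) = 11.0154; C = log2(1 + SNR_linear) = log2(1 + 11.0154) = 3.5868

3.5868 bits/channel use


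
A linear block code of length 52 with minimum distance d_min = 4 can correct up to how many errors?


Correction capability = floor((d-1)/2) = floor((4-1)/2) = 1

1 errors


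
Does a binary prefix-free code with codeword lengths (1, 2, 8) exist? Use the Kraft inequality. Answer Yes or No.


Kraft sum = sum(2^(-l_i)) = 0.7539, need <= 1. Result: satisfied (a binary prefix-free code with these lengths exists)

Yes


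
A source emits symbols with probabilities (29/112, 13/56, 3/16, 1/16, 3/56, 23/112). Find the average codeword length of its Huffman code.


Huffman construction (repeatedly merge the two least-probable nodes; each merge adds 1 bit to every symbol beneath it): 3/56 + 1/16 = 13/112; 13/112 + 3/16 = 17/56; 23/112 + 13/56 = 7/16; 29/112 + 17/56 = 9/16; 7/16 + 9/16 = 1. Resulting codeword lengths (in the order the probabilities were given): (2, 2, 3, 4, 4, 2). L_avg = sum(p_i * l_i) = 29/112*2 + 13/56*2 + 3/16*3 + 1/16*4 + 3/56*4 + 23/112*2 = 271/112 = 2.4196

2.4196 bits


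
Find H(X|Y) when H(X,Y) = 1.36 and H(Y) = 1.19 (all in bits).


H(X|Y) = H(X,Y) - H(Y) = 1.36 - 1.19 = 0.17

0.17 bits


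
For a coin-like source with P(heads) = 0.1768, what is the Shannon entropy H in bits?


H = -p*log2(p) - (1-p)*log2(1-p). -0.1768*log2(0.1768) = 0.441966; -0.8232*log2(0.8232) = 0.231060. H = 0.441966 + 0.231060 = 0.673

0.673 bits
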